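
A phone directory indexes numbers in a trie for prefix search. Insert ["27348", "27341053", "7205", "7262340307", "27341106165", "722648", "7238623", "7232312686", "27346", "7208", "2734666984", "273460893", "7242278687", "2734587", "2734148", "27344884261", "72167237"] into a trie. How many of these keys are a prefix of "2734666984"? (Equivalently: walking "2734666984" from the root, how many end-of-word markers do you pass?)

Walk "2734666984" from the root; an end-of-word marker is hit whenever a stored word is a prefix of "2734666984".
Prefixes of the query that are stored words: "27346", "2734666984"
Count: 2

2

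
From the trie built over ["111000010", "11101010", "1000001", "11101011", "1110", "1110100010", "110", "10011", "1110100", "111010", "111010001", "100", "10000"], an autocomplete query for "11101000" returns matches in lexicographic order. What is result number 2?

Words with prefix "11101000", in lexicographic order: "111010001", "1110100010"
The 2nd is 1110100010.

1110100010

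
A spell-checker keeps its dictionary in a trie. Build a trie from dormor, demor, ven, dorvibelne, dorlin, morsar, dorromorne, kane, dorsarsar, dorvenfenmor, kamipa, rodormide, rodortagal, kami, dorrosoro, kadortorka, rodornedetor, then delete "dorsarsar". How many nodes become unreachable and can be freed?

6

After clearing the end-marker at "dorsarsar", prune upward until reaching a node still needed by another word.
The suffix "sarsar" (6 nodes) is used only by "dorsarsar"; the node for "dor" still has the child "m", so pruning stops there.
Nodes removed: 6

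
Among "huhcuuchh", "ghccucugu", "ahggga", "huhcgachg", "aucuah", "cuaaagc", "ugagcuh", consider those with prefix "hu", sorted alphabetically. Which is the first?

huhcgachg

Words with prefix "hu", in lexicographic order: "huhcgachg", "huhcuuchh"
The 1st is huhcgachg.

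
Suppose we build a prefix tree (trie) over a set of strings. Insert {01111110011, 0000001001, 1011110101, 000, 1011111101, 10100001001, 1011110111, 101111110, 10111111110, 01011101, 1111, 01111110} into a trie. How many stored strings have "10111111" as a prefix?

Walk to "10111111"; the words in its subtree are exactly those with that prefix.
Matches: "101111110", "1011111101", "10111111110"
Count: 3

3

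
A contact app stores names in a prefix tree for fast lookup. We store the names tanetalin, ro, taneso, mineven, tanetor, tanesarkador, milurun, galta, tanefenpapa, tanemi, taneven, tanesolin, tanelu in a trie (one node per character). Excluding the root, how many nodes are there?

56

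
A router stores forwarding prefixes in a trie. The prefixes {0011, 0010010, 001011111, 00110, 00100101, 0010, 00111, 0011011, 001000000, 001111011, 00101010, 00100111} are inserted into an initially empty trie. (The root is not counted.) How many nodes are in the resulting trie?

31

Trie structure (* marks end of a word):
(root)
└─ 0
   └─ 0
      └─ 1
         ├─ 0 *
         │  ├─ 0
         │  │  ├─ 0
         │  │  │  └─ 0
         │  │  │     └─ 0
         │  │  │        └─ 0 *
         │  │  └─ 1
         │  │     ├─ 0 *
         │  │     │  └─ 1 *
         │  │     └─ 1
         │  │        └─ 1 *
         │  └─ 1
         │     ├─ 0
         │     │  └─ 1
         │     │     └─ 0 *
         │     └─ 1
         │        └─ 1
         │           └─ 1
         │              └─ 1 *
         └─ 1 *
            ├─ 0 *
            │  └─ 1
            │     └─ 1 *
            └─ 1 *
               └─ 1
                  └─ 0
                     └─ 1
                        └─ 1 *
Counting every labelled node above: 31.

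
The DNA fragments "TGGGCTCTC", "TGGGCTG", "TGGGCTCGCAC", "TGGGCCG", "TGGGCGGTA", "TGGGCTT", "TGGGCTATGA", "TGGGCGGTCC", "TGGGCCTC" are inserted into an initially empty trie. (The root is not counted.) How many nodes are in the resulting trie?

29

Trie structure (* marks end of a word):
(root)
└─ T
   └─ G
      └─ G
         └─ G
            └─ C
               ├─ C
               │  ├─ G *
               │  └─ T
               │     └─ C *
               ├─ G
               │  └─ G
               │     └─ T
               │        ├─ A *
               │        └─ C
               │           └─ C *
               └─ T
                  ├─ A
                  │  └─ T
                  │     └─ G
                  │        └─ A *
                  ├─ C
                  │  ├─ G
                  │  │  └─ C
                  │  │     └─ A
                  │  │        └─ C *
                  │  └─ T
                  │     └─ C *
                  ├─ G *
                  └─ T *
Counting every labelled node above: 29.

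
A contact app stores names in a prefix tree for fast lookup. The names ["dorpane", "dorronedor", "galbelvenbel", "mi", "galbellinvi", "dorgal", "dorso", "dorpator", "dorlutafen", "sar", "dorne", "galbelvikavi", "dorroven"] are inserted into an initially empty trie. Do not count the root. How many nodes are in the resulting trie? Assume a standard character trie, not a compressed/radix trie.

Trace insertions, counting only characters that open a new branch:
  "dorpane" → 7 new (d, o, r, p, a, n, e)
  "dorronedor" → prefix "dor" already present; 7 new (r, o, n, e, d, o, r)
  "galbelvenbel" → 12 new (g, a, l, b, e, l, v, e, n, b, e, l)
  "mi" → 2 new (m, i)
  "galbellinvi" → prefix "galbel" already present; 5 new (l, i, n, v, i)
  "dorgal" → prefix "dor" already present; 3 new (g, a, l)
  "dorso" → prefix "dor" already present; 2 new (s, o)
  "dorpator" → prefix "dorpa" already present; 3 new (t, o, r)
  "dorlutafen" → prefix "dor" already present; 7 new (l, u, t, a, f, e, n)
  "sar" → 3 new (s, a, r)
  "dorne" → prefix "dor" already present; 2 new (n, e)
  "galbelvikavi" → prefix "galbelv" already present; 5 new (i, k, a, v, i)
  "dorroven" → prefix "dorro" already present; 3 new (v, e, n)
Total nodes = 7 + 7 + 12 + 2 + 5 + 3 + 2 + 3 + 7 + 3 + 2 + 5 + 3 = 61

61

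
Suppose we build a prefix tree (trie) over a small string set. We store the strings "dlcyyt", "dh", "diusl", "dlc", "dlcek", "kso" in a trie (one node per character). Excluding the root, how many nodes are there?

16

Insert word by word; a character creates a node only if that edge doesn't already exist:
  "dlcyyt" → 6 new (d, l, c, y, y, t)
  "dh" → prefix "d" already present; 1 new (h)
  "diusl" → prefix "d" already present; 4 new (i, u, s, l)
  "dlc" → prefix "dlc" already present; 0 new (none)
  "dlcek" → prefix "dlc" already present; 2 new (e, k)
  "kso" → 3 new (k, s, o)
Total nodes = 6 + 1 + 4 + 0 + 2 + 3 = 16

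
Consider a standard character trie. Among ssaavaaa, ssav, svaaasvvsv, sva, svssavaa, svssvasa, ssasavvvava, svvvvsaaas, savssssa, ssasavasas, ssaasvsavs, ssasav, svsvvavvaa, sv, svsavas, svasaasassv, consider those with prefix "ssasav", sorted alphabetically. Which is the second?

Words with prefix "ssasav", in lexicographic order: "ssasav", "ssasavasas", "ssasavvvava"
The 2nd is ssasavasas.

ssasavasas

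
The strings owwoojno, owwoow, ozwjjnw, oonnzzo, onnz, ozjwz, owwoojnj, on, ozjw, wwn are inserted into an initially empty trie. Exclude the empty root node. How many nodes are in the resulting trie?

31

For each word, the new-node count is its length minus the longest prefix already in the trie:
  "owwoojno" → 8 new (o, w, w, o, o, j, n, o)
  "owwoow" → prefix "owwoo" already present; 1 new (w)
  "ozwjjnw" → prefix "o" already present; 6 new (z, w, j, j, n, w)
  "oonnzzo" → prefix "o" already present; 6 new (o, n, n, z, z, o)
  "onnz" → prefix "o" already present; 3 new (n, n, z)
  "ozjwz" → prefix "oz" already present; 3 new (j, w, z)
  "owwoojnj" → prefix "owwoojn" already present; 1 new (j)
  "on" → prefix "on" already present; 0 new (none)
  "ozjw" → prefix "ozjw" already present; 0 new (none)
  "wwn" → 3 new (w, w, n)
Total nodes = 8 + 1 + 6 + 6 + 3 + 3 + 1 + 0 + 0 + 3 = 31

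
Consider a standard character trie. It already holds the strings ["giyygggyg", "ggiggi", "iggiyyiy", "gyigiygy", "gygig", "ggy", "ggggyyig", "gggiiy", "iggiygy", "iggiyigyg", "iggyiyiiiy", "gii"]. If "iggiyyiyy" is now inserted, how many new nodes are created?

The longest prefix of "iggiyyiyy" already in the trie is "iggiyyiy" (length 8).
New nodes needed: |"iggiyyiyy"| − 8 = 9 − 8 = 1.

1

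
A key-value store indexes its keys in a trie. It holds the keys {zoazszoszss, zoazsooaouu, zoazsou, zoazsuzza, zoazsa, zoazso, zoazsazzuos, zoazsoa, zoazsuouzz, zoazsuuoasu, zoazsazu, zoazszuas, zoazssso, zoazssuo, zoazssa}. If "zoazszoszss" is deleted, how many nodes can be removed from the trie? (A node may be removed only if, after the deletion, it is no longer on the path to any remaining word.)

5

Walk "zoazszoszss" from the leaf back toward the root, removing each node that no remaining word uses.
The suffix "oszss" (5 nodes) is used only by "zoazszoszss"; the node for "zoazsz" still has the child "u", so pruning stops there.
Nodes removed: 5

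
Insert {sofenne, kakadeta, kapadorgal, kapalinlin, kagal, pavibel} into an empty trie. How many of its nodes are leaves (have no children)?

A leaf is a node with no children — equivalently, the end of a word that is not a proper prefix of any other stored word.
Those words: "kagal", "kakadeta", "kapadorgal", "kapalinlin", "pavibel", "sofenne"
Leaf count: 6

6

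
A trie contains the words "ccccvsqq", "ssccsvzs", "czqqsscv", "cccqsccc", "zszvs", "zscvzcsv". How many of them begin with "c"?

3

Traverse to the node for "c", then collect every word in that subtree.
Words under "c": ccccvsqq, cccqsccc, czqqsscv
Count: 3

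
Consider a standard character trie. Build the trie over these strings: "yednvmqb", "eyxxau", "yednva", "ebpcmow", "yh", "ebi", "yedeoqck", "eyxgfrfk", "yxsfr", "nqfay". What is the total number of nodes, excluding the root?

Trace insertions, counting only characters that open a new branch:
  "yednvmqb" → 8 new (y, e, d, n, v, m, q, b)
  "eyxxau" → 6 new (e, y, x, x, a, u)
  "yednva" → prefix "yednv" already present; 1 new (a)
  "ebpcmow" → prefix "e" already present; 6 new (b, p, c, m, o, w)
  "yh" → prefix "y" already present; 1 new (h)
  "ebi" → prefix "eb" already present; 1 new (i)
  "yedeoqck" → prefix "yed" already present; 5 new (e, o, q, c, k)
  "eyxgfrfk" → prefix "eyx" already present; 5 new (g, f, r, f, k)
  "yxsfr" → prefix "y" already present; 4 new (x, s, f, r)
  "nqfay" → 5 new (n, q, f, a, y)
Total nodes = 8 + 6 + 1 + 6 + 1 + 1 + 5 + 5 + 4 + 5 = 42

42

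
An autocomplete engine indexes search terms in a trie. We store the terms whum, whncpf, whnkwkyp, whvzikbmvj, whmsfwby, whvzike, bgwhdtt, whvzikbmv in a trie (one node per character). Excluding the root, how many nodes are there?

35

Trace insertions, counting only characters that open a new branch:
  "whum" → 4 new (w, h, u, m)
  "whncpf" → prefix "wh" already present; 4 new (n, c, p, f)
  "whnkwkyp" → prefix "whn" already present; 5 new (k, w, k, y, p)
  "whvzikbmvj" → prefix "wh" already present; 8 new (v, z, i, k, b, m, v, j)
  "whmsfwby" → prefix "wh" already present; 6 new (m, s, f, w, b, y)
  "whvzike" → prefix "whvzik" already present; 1 new (e)
  "bgwhdtt" → 7 new (b, g, w, h, d, t, t)
  "whvzikbmv" → prefix "whvzikbmv" already present; 0 new (none)
Total nodes = 4 + 4 + 5 + 8 + 6 + 1 + 7 + 0 = 35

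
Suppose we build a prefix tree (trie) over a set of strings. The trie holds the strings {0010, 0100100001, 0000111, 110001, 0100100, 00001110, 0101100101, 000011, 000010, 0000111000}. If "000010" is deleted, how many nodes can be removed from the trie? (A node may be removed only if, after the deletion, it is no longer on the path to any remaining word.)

1

A node on "000010"'s path can go only if nothing else ends at it or branches off below it.
The suffix "0" (1 node) is used only by "000010"; the node for "00001" still has the child "1", so pruning stops there.
Nodes removed: 1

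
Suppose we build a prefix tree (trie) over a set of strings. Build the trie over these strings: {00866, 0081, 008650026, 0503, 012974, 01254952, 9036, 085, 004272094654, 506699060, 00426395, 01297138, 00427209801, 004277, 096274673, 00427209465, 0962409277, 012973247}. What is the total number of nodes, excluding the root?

Insert word by word; a character creates a node only if that edge doesn't already exist:
  "00866" → 5 new (0, 0, 8, 6, 6)
  "0081" → prefix "008" already present; 1 new (1)
  "008650026" → prefix "0086" already present; 5 new (5, 0, 0, 2, 6)
  "0503" → prefix "0" already present; 3 new (5, 0, 3)
  "012974" → prefix "0" already present; 5 new (1, 2, 9, 7, 4)
  "01254952" → prefix "012" already present; 5 new (5, 4, 9, 5, 2)
  "9036" → 4 new (9, 0, 3, 6)
  "085" → prefix "0" already present; 2 new (8, 5)
  "004272094654" → prefix "00" already present; 10 new (4, 2, 7, 2, 0, 9, 4, 6, 5, 4)
  "506699060" → 9 new (5, 0, 6, 6, 9, 9, 0, 6, 0)
  "00426395" → prefix "0042" already present; 4 new (6, 3, 9, 5)
  "01297138" → prefix "01297" already present; 3 new (1, 3, 8)
  "00427209801" → prefix "00427209" already present; 3 new (8, 0, 1)
  "004277" → prefix "00427" already present; 1 new (7)
  "096274673" → prefix "0" already present; 8 new (9, 6, 2, 7, 4, 6, 7, 3)
  "00427209465" → prefix "00427209465" already present; 0 new (none)
  "0962409277" → prefix "0962" already present; 6 new (4, 0, 9, 2, 7, 7)
  "012973247" → prefix "01297" already present; 4 new (3, 2, 4, 7)
Total nodes = 5 + 1 + 5 + 3 + 5 + 5 + 4 + 2 + 10 + 9 + 4 + 3 + 3 + 1 + 8 + 0 + 6 + 4 = 78

78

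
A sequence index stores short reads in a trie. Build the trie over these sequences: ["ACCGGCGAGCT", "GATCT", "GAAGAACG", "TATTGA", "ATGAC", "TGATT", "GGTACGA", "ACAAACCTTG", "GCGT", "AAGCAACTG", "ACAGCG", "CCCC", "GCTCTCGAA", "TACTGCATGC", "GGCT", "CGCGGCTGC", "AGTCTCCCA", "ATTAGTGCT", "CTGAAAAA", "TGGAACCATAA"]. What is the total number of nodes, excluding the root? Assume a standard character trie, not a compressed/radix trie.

124

Count nodes per top-level branch (shared prefixes stored once):
  'A'-branch (AAGCAACTG, ACAAACCTTG, ACAGCG, ACCGGCGAGCT, AGTCTCCCA, ATGAC, ATTAGTGCT): 49 nodes
  'C'-branch (CCCC, CGCGGCTGC, CTGAAAAA): 19 nodes
  'G'-branch (GAAGAACG, GATCT, GCGT, GCTCTCGAA, GGCT, GGTACGA): 29 nodes
  'T'-branch (TACTGCATGC, TATTGA, TGATT, TGGAACCATAA): 27 nodes
Sum: 124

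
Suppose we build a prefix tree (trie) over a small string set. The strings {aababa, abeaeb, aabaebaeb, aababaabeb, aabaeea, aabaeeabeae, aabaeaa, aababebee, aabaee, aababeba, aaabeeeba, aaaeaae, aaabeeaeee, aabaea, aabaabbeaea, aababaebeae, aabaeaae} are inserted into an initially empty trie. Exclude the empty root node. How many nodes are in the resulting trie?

61

Trace insertions, counting only characters that open a new branch:
  "aababa" → 6 new (a, a, b, a, b, a)
  "abeaeb" → prefix "a" already present; 5 new (b, e, a, e, b)
  "aabaebaeb" → prefix "aaba" already present; 5 new (e, b, a, e, b)
  "aababaabeb" → prefix "aababa" already present; 4 new (a, b, e, b)
  "aabaeea" → prefix "aabae" already present; 2 new (e, a)
  "aabaeeabeae" → prefix "aabaeea" already present; 4 new (b, e, a, e)
  "aabaeaa" → prefix "aabae" already present; 2 new (a, a)
  "aababebee" → prefix "aabab" already present; 4 new (e, b, e, e)
  "aabaee" → prefix "aabaee" already present; 0 new (none)
  "aababeba" → prefix "aababeb" already present; 1 new (a)
  "aaabeeeba" → prefix "aa" already present; 7 new (a, b, e, e, e, b, a)
  "aaaeaae" → prefix "aaa" already present; 4 new (e, a, a, e)
  "aaabeeaeee" → prefix "aaabee" already present; 4 new (a, e, e, e)
  "aabaea" → prefix "aabaea" already present; 0 new (none)
  "aabaabbeaea" → prefix "aaba" already present; 7 new (a, b, b, e, a, e, a)
  "aababaebeae" → prefix "aababa" already present; 5 new (e, b, e, a, e)
  "aabaeaae" → prefix "aabaeaa" already present; 1 new (e)
Total nodes = 6 + 5 + 5 + 4 + 2 + 4 + 2 + 4 + 0 + 1 + 7 + 4 + 4 + 0 + 7 + 5 + 1 = 61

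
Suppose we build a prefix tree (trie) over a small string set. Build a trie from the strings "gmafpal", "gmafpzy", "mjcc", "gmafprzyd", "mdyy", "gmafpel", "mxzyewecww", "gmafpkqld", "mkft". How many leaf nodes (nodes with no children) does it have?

A leaf is a node with no children — equivalently, the end of a word that is not a proper prefix of any other stored word.
Those words: "gmafpal", "gmafpel", "gmafpkqld", "gmafprzyd", "gmafpzy", "mdyy", "mjcc", "mkft", "mxzyewecww"
Leaf count: 9

9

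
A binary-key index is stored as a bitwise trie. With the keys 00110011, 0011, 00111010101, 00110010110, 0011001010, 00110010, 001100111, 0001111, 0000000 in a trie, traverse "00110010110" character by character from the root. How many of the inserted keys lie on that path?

3

Walk "00110010110" from the root; an end-of-word marker is hit whenever a stored word is a prefix of "00110010110".
Prefixes of the query that are stored words: "0011", "00110010", "00110010110"
Count: 3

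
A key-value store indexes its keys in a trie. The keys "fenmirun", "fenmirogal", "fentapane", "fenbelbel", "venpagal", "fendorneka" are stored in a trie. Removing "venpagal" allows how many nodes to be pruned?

Walk "venpagal" from the leaf back toward the root, removing each node that no remaining word uses.
No other word shares any prefix with "venpagal", so all 8 of its nodes go.
Nodes removed: 8

8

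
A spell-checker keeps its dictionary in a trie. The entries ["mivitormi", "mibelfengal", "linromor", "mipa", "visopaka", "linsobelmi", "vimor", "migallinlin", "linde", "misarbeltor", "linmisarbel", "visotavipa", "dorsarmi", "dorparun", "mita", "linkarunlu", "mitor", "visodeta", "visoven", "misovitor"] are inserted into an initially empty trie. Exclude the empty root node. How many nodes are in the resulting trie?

117

Count nodes per top-level branch (shared prefixes stored once):
  'd'-branch (dorparun, dorsarmi): 13 nodes
  'l'-branch (linde, linkarunlu, linmisarbel, linromor, linsobelmi): 32 nodes
  'm'-branch (mibelfengal, migallinlin, mipa, misarbeltor, misovitor, mita, mitor, mivitormi): 48 nodes
  'v'-branch (vimor, visodeta, visopaka, visotavipa, visoven): 24 nodes
Sum: 117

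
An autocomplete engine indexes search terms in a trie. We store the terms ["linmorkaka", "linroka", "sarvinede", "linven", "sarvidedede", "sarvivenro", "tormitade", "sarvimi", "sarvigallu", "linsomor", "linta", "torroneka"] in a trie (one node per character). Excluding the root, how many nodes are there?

66

For each word, the new-node count is its length minus the longest prefix already in the trie:
  "linmorkaka" → 10 new (l, i, n, m, o, r, k, a, k, a)
  "linroka" → prefix "lin" already present; 4 new (r, o, k, a)
  "sarvinede" → 9 new (s, a, r, v, i, n, e, d, e)
  "linven" → prefix "lin" already present; 3 new (v, e, n)
  "sarvidedede" → prefix "sarvi" already present; 6 new (d, e, d, e, d, e)
  "sarvivenro" → prefix "sarvi" already present; 5 new (v, e, n, r, o)
  "tormitade" → 9 new (t, o, r, m, i, t, a, d, e)
  "sarvimi" → prefix "sarvi" already present; 2 new (m, i)
  "sarvigallu" → prefix "sarvi" already present; 5 new (g, a, l, l, u)
  "linsomor" → prefix "lin" already present; 5 new (s, o, m, o, r)
  "linta" → prefix "lin" already present; 2 new (t, a)
  "torroneka" → prefix "tor" already present; 6 new (r, o, n, e, k, a)
Total nodes = 10 + 4 + 9 + 3 + 6 + 5 + 9 + 2 + 5 + 5 + 2 + 6 = 66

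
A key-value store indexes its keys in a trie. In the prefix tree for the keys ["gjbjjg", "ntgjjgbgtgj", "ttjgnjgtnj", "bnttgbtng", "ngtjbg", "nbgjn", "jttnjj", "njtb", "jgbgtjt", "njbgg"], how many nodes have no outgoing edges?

A leaf is a node with no children — equivalently, the end of a word that is not a proper prefix of any other stored word.
Those words: "bnttgbtng", "gjbjjg", "jgbgtjt", "jttnjj", "nbgjn", "ngtjbg", "njbgg", "njtb", "ntgjjgbgtgj", "ttjgnjgtnj"
Leaf count: 10

10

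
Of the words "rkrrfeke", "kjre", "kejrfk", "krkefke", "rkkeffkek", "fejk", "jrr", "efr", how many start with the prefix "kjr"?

1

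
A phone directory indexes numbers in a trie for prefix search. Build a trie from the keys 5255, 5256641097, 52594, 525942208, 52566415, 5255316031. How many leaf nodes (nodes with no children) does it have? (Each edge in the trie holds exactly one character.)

4

Leaves are exactly the stored words that no other stored word extends.
Those words: "5255316031", "5256641097", "52566415", "525942208"
Leaf count: 4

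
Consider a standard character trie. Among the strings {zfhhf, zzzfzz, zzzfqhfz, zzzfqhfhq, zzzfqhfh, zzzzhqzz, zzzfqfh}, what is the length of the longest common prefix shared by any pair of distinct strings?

Look for the deepest trie node that still has at least two words in its subtree.
e.g. "zzzfqhfh" and "zzzfqhfhq" share the prefix "zzzfqhfh" of length 8; no pair shares a longer one.
Longest shared-prefix length: 8

8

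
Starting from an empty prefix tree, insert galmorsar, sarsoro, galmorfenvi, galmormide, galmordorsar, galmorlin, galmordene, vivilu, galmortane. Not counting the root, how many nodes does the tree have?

Insert word by word; a character creates a node only if that edge doesn't already exist:
  "galmorsar" → 9 new (g, a, l, m, o, r, s, a, r)
  "sarsoro" → 7 new (s, a, r, s, o, r, o)
  "galmorfenvi" → prefix "galmor" already present; 5 new (f, e, n, v, i)
  "galmormide" → prefix "galmor" already present; 4 new (m, i, d, e)
  "galmordorsar" → prefix "galmor" already present; 6 new (d, o, r, s, a, r)
  "galmorlin" → prefix "galmor" already present; 3 new (l, i, n)
  "galmordene" → prefix "galmord" already present; 3 new (e, n, e)
  "vivilu" → 6 new (v, i, v, i, l, u)
  "galmortane" → prefix "galmor" already present; 4 new (t, a, n, e)
Total nodes = 9 + 7 + 5 + 4 + 6 + 3 + 3 + 6 + 4 = 47

47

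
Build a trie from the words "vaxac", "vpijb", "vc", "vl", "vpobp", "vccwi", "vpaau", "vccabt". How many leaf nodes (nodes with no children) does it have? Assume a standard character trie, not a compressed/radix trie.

Leaves are exactly the stored words that no other stored word extends.
Those words: "vaxac", "vccabt", "vccwi", "vl", "vpaau", "vpijb", "vpobp"
Leaf count: 7

7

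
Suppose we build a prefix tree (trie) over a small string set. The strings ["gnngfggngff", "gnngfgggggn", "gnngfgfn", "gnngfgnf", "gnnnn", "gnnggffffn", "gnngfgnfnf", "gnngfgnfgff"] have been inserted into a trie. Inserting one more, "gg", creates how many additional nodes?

1

The longest prefix of "gg" already in the trie is "g" (length 1).
So 2 − 1 = 1 new nodes.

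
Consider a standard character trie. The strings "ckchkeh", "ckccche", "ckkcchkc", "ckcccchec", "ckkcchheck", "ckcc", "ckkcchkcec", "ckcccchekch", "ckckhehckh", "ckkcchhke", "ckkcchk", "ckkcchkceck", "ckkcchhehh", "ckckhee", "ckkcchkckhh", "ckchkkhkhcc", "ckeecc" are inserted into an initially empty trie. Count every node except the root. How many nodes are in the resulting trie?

56

Count nodes per top-level branch (shared prefixes stored once):
  'c'-branch (ckcc, ckcccchec, ckcccchekch, ckccche, ckchkeh, ckchkkhkhcc, ckckhee, ckckhehckh, ckeecc, ckkcchheck, ckkcchhehh, ckkcchhke, ckkcchk, ckkcchkc, ckkcchkcec, ckkcchkceck, ckkcchkckhh): 56 nodes
Sum: 56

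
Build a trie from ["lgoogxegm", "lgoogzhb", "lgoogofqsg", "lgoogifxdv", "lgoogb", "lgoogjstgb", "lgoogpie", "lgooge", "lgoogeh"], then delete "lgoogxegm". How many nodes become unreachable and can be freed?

A node on "lgoogxegm"'s path can go only if nothing else ends at it or branches off below it.
The suffix "xegm" (4 nodes) is used only by "lgoogxegm"; the node for "lgoog" still has the child "z", so pruning stops there.
Nodes removed: 4

4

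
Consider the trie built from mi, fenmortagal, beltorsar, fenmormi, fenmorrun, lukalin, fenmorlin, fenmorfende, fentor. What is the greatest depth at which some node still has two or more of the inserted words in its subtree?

6

Look for the deepest trie node that still has at least two words in its subtree.
e.g. "fenmorfende" and "fenmorlin" share the prefix "fenmor" of length 6; no pair shares a longer one.
Longest shared-prefix length: 6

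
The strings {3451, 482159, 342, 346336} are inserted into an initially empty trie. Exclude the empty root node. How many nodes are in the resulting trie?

15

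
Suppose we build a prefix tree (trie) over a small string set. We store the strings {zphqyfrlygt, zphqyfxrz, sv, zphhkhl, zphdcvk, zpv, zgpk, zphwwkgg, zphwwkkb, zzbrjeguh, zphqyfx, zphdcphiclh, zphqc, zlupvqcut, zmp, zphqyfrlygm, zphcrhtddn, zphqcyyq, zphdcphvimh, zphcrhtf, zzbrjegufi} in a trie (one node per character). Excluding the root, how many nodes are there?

For each word, the new-node count is its length minus the longest prefix already in the trie:
  "zphqyfrlygt" → 11 new (z, p, h, q, y, f, r, l, y, g, t)
  "zphqyfxrz" → prefix "zphqyf" already present; 3 new (x, r, z)
  "sv" → 2 new (s, v)
  "zphhkhl" → prefix "zph" already present; 4 new (h, k, h, l)
  "zphdcvk" → prefix "zph" already present; 4 new (d, c, v, k)
  "zpv" → prefix "zp" already present; 1 new (v)
  "zgpk" → prefix "z" already present; 3 new (g, p, k)
  "zphwwkgg" → prefix "zph" already present; 5 new (w, w, k, g, g)
  "zphwwkkb" → prefix "zphwwk" already present; 2 new (k, b)
  "zzbrjeguh" → prefix "z" already present; 8 new (z, b, r, j, e, g, u, h)
  "zphqyfx" → prefix "zphqyfx" already present; 0 new (none)
  "zphdcphiclh" → prefix "zphdc" already present; 6 new (p, h, i, c, l, h)
  "zphqc" → prefix "zphq" already present; 1 new (c)
  "zlupvqcut" → prefix "z" already present; 8 new (l, u, p, v, q, c, u, t)
  "zmp" → prefix "z" already present; 2 new (m, p)
  "zphqyfrlygm" → prefix "zphqyfrlyg" already present; 1 new (m)
  "zphcrhtddn" → prefix "zph" already present; 7 new (c, r, h, t, d, d, n)
  "zphqcyyq" → prefix "zphqc" already present; 3 new (y, y, q)
  "zphdcphvimh" → prefix "zphdcph" already present; 4 new (v, i, m, h)
  "zphcrhtf" → prefix "zphcrht" already present; 1 new (f)
  "zzbrjegufi" → prefix "zzbrjegu" already present; 2 new (f, i)
Total nodes = 11 + 3 + 2 + 4 + 4 + 1 + 3 + 5 + 2 + 8 + 0 + 6 + 1 + 8 + 2 + 1 + 7 + 3 + 4 + 1 + 2 = 78

78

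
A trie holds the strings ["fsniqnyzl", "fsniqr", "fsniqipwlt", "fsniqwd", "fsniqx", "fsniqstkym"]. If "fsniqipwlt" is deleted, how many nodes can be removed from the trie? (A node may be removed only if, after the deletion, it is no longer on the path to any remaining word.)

Walk "fsniqipwlt" from the leaf back toward the root, removing each node that no remaining word uses.
The suffix "ipwlt" (5 nodes) is used only by "fsniqipwlt"; the node for "fsniq" still has the child "n", so pruning stops there.
Nodes removed: 5

5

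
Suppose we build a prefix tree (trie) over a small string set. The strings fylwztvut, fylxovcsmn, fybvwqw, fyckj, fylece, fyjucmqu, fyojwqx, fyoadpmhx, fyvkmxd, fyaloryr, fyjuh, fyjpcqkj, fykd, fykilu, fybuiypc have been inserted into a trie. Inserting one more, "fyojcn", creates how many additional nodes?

The longest prefix of "fyojcn" already in the trie is "fyoj" (length 4).
So 6 − 4 = 2 new nodes.

2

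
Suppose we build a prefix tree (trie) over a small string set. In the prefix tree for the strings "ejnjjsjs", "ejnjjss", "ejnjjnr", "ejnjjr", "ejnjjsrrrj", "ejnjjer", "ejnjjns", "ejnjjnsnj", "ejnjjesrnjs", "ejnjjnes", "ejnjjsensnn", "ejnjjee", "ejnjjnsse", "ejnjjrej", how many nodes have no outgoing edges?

A leaf is a node with no children — equivalently, the end of a word that is not a proper prefix of any other stored word.
Those words: "ejnjjee", "ejnjjer", "ejnjjesrnjs", "ejnjjnes", "ejnjjnr", "ejnjjnsnj", "ejnjjnsse", "ejnjjrej", "ejnjjsensnn", "ejnjjsjs", "ejnjjsrrrj", "ejnjjss"
Leaf count: 12

12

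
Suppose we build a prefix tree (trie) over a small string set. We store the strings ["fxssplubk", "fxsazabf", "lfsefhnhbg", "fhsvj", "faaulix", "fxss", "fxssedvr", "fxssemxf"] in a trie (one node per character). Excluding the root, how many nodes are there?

Trace insertions, counting only characters that open a new branch:
  "fxssplubk" → 9 new (f, x, s, s, p, l, u, b, k)
  "fxsazabf" → prefix "fxs" already present; 5 new (a, z, a, b, f)
  "lfsefhnhbg" → 10 new (l, f, s, e, f, h, n, h, b, g)
  "fhsvj" → prefix "f" already present; 4 new (h, s, v, j)
  "faaulix" → prefix "f" already present; 6 new (a, a, u, l, i, x)
  "fxss" → prefix "fxss" already present; 0 new (none)
  "fxssedvr" → prefix "fxss" already present; 4 new (e, d, v, r)
  "fxssemxf" → prefix "fxsse" already present; 3 new (m, x, f)
Total nodes = 9 + 5 + 10 + 4 + 6 + 0 + 4 + 3 = 41

41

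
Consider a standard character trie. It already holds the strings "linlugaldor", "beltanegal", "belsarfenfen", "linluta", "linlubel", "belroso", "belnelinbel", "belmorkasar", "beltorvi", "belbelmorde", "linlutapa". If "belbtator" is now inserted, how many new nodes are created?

5

"belb" is already a path in the trie; the remaining "tator" must be added.
Each of the 5 remaining characters creates one node.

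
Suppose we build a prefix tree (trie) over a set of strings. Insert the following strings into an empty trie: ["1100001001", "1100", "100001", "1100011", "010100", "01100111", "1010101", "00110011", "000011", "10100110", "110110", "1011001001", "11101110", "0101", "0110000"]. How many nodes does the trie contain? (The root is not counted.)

67

Insert word by word; a character creates a node only if that edge doesn't already exist:
  "1100001001" → 10 new (1, 1, 0, 0, 0, 0, 1, 0, 0, 1)
  "1100" → prefix "1100" already present; 0 new (none)
  "100001" → prefix "1" already present; 5 new (0, 0, 0, 0, 1)
  "1100011" → prefix "11000" already present; 2 new (1, 1)
  "010100" → 6 new (0, 1, 0, 1, 0, 0)
  "01100111" → prefix "01" already present; 6 new (1, 0, 0, 1, 1, 1)
  "1010101" → prefix "10" already present; 5 new (1, 0, 1, 0, 1)
  "00110011" → prefix "0" already present; 7 new (0, 1, 1, 0, 0, 1, 1)
  "000011" → prefix "00" already present; 4 new (0, 0, 1, 1)
  "10100110" → prefix "1010" already present; 4 new (0, 1, 1, 0)
  "110110" → prefix "110" already present; 3 new (1, 1, 0)
  "1011001001" → prefix "101" already present; 7 new (1, 0, 0, 1, 0, 0, 1)
  "11101110" → prefix "11" already present; 6 new (1, 0, 1, 1, 1, 0)
  "0101" → prefix "0101" already present; 0 new (none)
  "0110000" → prefix "01100" already present; 2 new (0, 0)
Total nodes = 10 + 0 + 5 + 2 + 6 + 6 + 5 + 7 + 4 + 4 + 3 + 7 + 6 + 0 + 2 = 67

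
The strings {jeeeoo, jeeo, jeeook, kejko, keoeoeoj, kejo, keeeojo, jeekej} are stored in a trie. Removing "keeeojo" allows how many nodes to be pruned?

A node on "keeeojo"'s path can go only if nothing else ends at it or branches off below it.
The suffix "eeojo" (5 nodes) is used only by "keeeojo"; the node for "ke" still has the child "j", so pruning stops there.
Nodes removed: 5

5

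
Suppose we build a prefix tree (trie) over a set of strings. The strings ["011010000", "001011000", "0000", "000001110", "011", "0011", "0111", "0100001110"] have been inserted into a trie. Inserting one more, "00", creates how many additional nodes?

0

"00" is already a full path in the trie; only an end-marker is added.
No new nodes are needed: 0.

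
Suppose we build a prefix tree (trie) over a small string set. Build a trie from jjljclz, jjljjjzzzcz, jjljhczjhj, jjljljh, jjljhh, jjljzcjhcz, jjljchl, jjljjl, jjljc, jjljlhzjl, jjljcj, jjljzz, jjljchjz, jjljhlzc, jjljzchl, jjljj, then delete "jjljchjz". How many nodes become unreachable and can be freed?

After clearing the end-marker at "jjljchjz", prune upward until reaching a node still needed by another word.
The suffix "jz" (2 nodes) is used only by "jjljchjz"; the node for "jjljch" still has the child "l", so pruning stops there.
Nodes removed: 2

2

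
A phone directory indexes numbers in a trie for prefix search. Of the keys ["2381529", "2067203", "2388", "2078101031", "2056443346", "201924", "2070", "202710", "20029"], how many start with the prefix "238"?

Filter for entries beginning with "238":
Matches: "2381529", "2388"
Count: 2

2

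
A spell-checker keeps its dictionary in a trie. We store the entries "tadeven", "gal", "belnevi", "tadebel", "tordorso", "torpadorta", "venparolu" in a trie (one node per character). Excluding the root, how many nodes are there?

For each word, the new-node count is its length minus the longest prefix already in the trie:
  "tadeven" → 7 new (t, a, d, e, v, e, n)
  "gal" → 3 new (g, a, l)
  "belnevi" → 7 new (b, e, l, n, e, v, i)
  "tadebel" → prefix "tade" already present; 3 new (b, e, l)
  "tordorso" → prefix "t" already present; 7 new (o, r, d, o, r, s, o)
  "torpadorta" → prefix "tor" already present; 7 new (p, a, d, o, r, t, a)
  "venparolu" → 9 new (v, e, n, p, a, r, o, l, u)
Total nodes = 7 + 3 + 7 + 3 + 7 + 7 + 9 = 43

43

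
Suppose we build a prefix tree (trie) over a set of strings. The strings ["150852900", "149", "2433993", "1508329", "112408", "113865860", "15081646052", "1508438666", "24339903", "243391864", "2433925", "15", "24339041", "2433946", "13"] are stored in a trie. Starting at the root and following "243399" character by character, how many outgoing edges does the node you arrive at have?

2

Walk "243399" from the root, arriving at one node.
Distinct next characters after "243399": 0, 3.
That node has 2 child edges.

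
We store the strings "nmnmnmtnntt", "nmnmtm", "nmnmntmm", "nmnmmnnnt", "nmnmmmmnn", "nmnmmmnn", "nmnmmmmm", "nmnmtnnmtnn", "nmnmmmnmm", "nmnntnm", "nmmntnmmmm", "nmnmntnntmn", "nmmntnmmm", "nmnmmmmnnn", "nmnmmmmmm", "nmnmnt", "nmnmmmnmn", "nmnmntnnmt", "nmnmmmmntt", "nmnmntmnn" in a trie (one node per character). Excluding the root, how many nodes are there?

For each word, the new-node count is its length minus the longest prefix already in the trie:
  "nmnmnmtnntt" → 11 new (n, m, n, m, n, m, t, n, n, t, t)
  "nmnmtm" → prefix "nmnm" already present; 2 new (t, m)
  "nmnmntmm" → prefix "nmnmn" already present; 3 new (t, m, m)
  "nmnmmnnnt" → prefix "nmnm" already present; 5 new (m, n, n, n, t)
  "nmnmmmmnn" → prefix "nmnmm" already present; 4 new (m, m, n, n)
  "nmnmmmnn" → prefix "nmnmmm" already present; 2 new (n, n)
  "nmnmmmmm" → prefix "nmnmmmm" already present; 1 new (m)
  "nmnmtnnmtnn" → prefix "nmnmt" already present; 6 new (n, n, m, t, n, n)
  "nmnmmmnmm" → prefix "nmnmmmn" already present; 2 new (m, m)
  "nmnntnm" → prefix "nmn" already present; 4 new (n, t, n, m)
  "nmmntnmmmm" → prefix "nm" already present; 8 new (m, n, t, n, m, m, m, m)
  "nmnmntnntmn" → prefix "nmnmnt" already present; 5 new (n, n, t, m, n)
  "nmmntnmmm" → prefix "nmmntnmmm" already present; 0 new (none)
  "nmnmmmmnnn" → prefix "nmnmmmmnn" already present; 1 new (n)
  "nmnmmmmmm" → prefix "nmnmmmmm" already present; 1 new (m)
  "nmnmnt" → prefix "nmnmnt" already present; 0 new (none)
  "nmnmmmnmn" → prefix "nmnmmmnm" already present; 1 new (n)
  "nmnmntnnmt" → prefix "nmnmntnn" already present; 2 new (m, t)
  "nmnmmmmntt" → prefix "nmnmmmmn" already present; 2 new (t, t)
  "nmnmntmnn" → prefix "nmnmntm" already present; 2 new (n, n)
Total nodes = 11 + 2 + 3 + 5 + 4 + 2 + 1 + 6 + 2 + 4 + 8 + 5 + 0 + 1 + 1 + 0 + 1 + 2 + 2 + 2 = 62

62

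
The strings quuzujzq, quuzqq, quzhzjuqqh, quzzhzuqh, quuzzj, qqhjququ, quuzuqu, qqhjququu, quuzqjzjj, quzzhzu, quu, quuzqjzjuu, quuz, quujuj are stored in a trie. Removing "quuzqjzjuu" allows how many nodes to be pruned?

After clearing the end-marker at "quuzqjzjuu", prune upward until reaching a node still needed by another word.
The suffix "uu" (2 nodes) is used only by "quuzqjzjuu"; the node for "quuzqjzj" still has the child "j", so pruning stops there.
Nodes removed: 2

2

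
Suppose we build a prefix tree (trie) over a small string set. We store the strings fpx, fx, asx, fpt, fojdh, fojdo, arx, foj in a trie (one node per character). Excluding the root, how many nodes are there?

Trie structure (* marks end of a word):
(root)
├─ a
│  ├─ r
│  │  └─ x *
│  └─ s
│     └─ x *
└─ f
   ├─ o
   │  └─ j *
   │     └─ d
   │        ├─ h *
   │        └─ o *
   ├─ p
   │  ├─ t *
   │  └─ x *
   └─ x *
Counting every labelled node above: 15.

15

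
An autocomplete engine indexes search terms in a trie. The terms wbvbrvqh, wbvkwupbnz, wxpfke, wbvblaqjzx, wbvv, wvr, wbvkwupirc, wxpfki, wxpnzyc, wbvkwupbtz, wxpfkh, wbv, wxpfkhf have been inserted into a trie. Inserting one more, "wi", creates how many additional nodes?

1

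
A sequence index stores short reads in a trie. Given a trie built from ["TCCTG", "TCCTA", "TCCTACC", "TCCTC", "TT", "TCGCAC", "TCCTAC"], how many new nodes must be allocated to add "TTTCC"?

"TT" is already a path in the trie; the remaining "TCC" must be added.
Each of the 3 remaining characters creates one node.

3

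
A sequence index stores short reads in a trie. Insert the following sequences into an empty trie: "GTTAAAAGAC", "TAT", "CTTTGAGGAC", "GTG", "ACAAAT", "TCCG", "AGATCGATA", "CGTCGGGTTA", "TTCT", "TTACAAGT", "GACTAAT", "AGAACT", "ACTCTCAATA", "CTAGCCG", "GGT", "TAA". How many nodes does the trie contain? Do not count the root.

84

Count nodes per top-level branch (shared prefixes stored once):
  'A'-branch (ACAAAT, ACTCTCAATA, AGAACT, AGATCGATA): 25 nodes
  'C'-branch (CGTCGGGTTA, CTAGCCG, CTTTGAGGAC): 24 nodes
  'G'-branch (GACTAAT, GGT, GTG, GTTAAAAGAC): 19 nodes
  'T'-branch (TAA, TAT, TCCG, TTACAAGT, TTCT): 16 nodes
Sum: 84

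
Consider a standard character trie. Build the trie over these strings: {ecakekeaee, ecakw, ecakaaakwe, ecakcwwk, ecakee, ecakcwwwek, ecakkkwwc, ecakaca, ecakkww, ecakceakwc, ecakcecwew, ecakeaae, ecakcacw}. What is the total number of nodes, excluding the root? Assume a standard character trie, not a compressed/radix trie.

Insert word by word; a character creates a node only if that edge doesn't already exist:
  "ecakekeaee" → 10 new (e, c, a, k, e, k, e, a, e, e)
  "ecakw" → prefix "ecak" already present; 1 new (w)
  "ecakaaakwe" → prefix "ecak" already present; 6 new (a, a, a, k, w, e)
  "ecakcwwk" → prefix "ecak" already present; 4 new (c, w, w, k)
  "ecakee" → prefix "ecake" already present; 1 new (e)
  "ecakcwwwek" → prefix "ecakcww" already present; 3 new (w, e, k)
  "ecakkkwwc" → prefix "ecak" already present; 5 new (k, k, w, w, c)
  "ecakaca" → prefix "ecaka" already present; 2 new (c, a)
  "ecakkww" → prefix "ecakk" already present; 2 new (w, w)
  "ecakceakwc" → prefix "ecakc" already present; 5 new (e, a, k, w, c)
  "ecakcecwew" → prefix "ecakce" already present; 4 new (c, w, e, w)
  "ecakeaae" → prefix "ecake" already present; 3 new (a, a, e)
  "ecakcacw" → prefix "ecakc" already present; 3 new (a, c, w)
Total nodes = 10 + 1 + 6 + 4 + 1 + 3 + 5 + 2 + 2 + 5 + 4 + 3 + 3 = 49

49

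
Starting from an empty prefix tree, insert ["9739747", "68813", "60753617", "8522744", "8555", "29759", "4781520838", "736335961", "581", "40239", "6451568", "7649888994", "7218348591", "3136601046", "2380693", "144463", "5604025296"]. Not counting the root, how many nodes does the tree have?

114

Insert word by word; a character creates a node only if that edge doesn't already exist:
  "9739747" → 7 new (9, 7, 3, 9, 7, 4, 7)
  "68813" → 5 new (6, 8, 8, 1, 3)
  "60753617" → prefix "6" already present; 7 new (0, 7, 5, 3, 6, 1, 7)
  "8522744" → 7 new (8, 5, 2, 2, 7, 4, 4)
  "8555" → prefix "85" already present; 2 new (5, 5)
  "29759" → 5 new (2, 9, 7, 5, 9)
  "4781520838" → 10 new (4, 7, 8, 1, 5, 2, 0, 8, 3, 8)
  "736335961" → 9 new (7, 3, 6, 3, 3, 5, 9, 6, 1)
  "581" → 3 new (5, 8, 1)
  "40239" → prefix "4" already present; 4 new (0, 2, 3, 9)
  "6451568" → prefix "6" already present; 6 new (4, 5, 1, 5, 6, 8)
  "7649888994" → prefix "7" already present; 9 new (6, 4, 9, 8, 8, 8, 9, 9, 4)
  "7218348591" → prefix "7" already present; 9 new (2, 1, 8, 3, 4, 8, 5, 9, 1)
  "3136601046" → 10 new (3, 1, 3, 6, 6, 0, 1, 0, 4, 6)
  "2380693" → prefix "2" already present; 6 new (3, 8, 0, 6, 9, 3)
  "144463" → 6 new (1, 4, 4, 4, 6, 3)
  "5604025296" → prefix "5" already present; 9 new (6, 0, 4, 0, 2, 5, 2, 9, 6)
Total nodes = 7 + 5 + 7 + 7 + 2 + 5 + 10 + 9 + 3 + 4 + 6 + 9 + 9 + 10 + 6 + 6 + 9 = 114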